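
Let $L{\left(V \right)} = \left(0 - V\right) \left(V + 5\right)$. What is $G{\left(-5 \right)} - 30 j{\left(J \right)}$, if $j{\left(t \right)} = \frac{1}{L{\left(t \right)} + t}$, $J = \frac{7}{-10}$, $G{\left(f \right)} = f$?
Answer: $- \frac{1385}{77} \approx -17.987$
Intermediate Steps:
$L{\left(V \right)} = - V \left(5 + V\right)$
$J = - \frac{7}{10}$ ($J = 7 \left(- \frac{1}{10}\right) = - \frac{7}{10} \approx -0.7$)
$j{\left(t \right)} = \frac{1}{t - t \left(5 + t\right)}$ ($j{\left(t \right)} = \frac{1}{- t \left(5 + t\right) + t} = \frac{1}{t - t \left(5 + t\right)}$)
$G{\left(-5 \right)} - 30 j{\left(J \right)} = -5 - 30 \left(- \frac{1}{\left(- \frac{7}{10}\right) \left(4 - \frac{7}{10}\right)}\right) = -5 - 30 \left(\left(-1\right) \left(- \frac{10}{7}\right) \frac{1}{\frac{33}{10}}\right) = -5 - 30 \left(\left(-1\right) \left(- \frac{10}{7}\right) \frac{10}{33}\right) = -5 - \frac{1000}{77} = - \frac{1385}{77}$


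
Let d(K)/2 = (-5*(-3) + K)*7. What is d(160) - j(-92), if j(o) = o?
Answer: 2542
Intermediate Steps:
d(K) = 210 + 14*K (d(K) = 2*((-5*(-3) + K)*7) = 2*((15 + K)*7) = 2*(105 + 7*K) = 210 + 14*K)
d(160) - j(-92) = (210 + 14*160) - 1*(-92) = (210 + 2240) + 92 = 2450 + 92 = 2542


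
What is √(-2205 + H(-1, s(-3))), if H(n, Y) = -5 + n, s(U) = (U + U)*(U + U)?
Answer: I*√2211 ≈ 47.021*I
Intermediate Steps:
s(U) = 4*U² (s(U) = (2*U)*(2*U) = 4*U²)
√(-2205 + H(-1, s(-3))) = √(-2205 + (-5 - 1)) = √(-2205 - 6) = √(-2211) = I*√2211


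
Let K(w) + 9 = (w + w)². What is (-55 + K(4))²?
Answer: 0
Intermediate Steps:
K(w) = -9 + 4*w² (K(w) = -9 + (w + w)² = -9 + (2*w)² = -9 + 4*w²)
(-55 + K(4))² = (-55 + (-9 + 4*4²))² = (-55 + (-9 + 4*16))² = (-55 + (-9 + 64))² = (-55 + 55)² = 0² = 0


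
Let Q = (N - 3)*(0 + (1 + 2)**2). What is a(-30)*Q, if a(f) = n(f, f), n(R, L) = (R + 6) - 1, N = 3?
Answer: 0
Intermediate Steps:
n(R, L) = 5 + R (n(R, L) = (6 + R) - 1 = 5 + R)
a(f) = 5 + f
Q = 0 (Q = (3 - 3)*(0 + (1 + 2)**2) = 0*(0 + 3**2) = 0*(0 + 9) = 0*9 = 0)
a(-30)*Q = (5 - 30)*0 = -25*0 = 0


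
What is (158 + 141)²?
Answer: 89401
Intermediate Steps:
(158 + 141)² = 299² = 89401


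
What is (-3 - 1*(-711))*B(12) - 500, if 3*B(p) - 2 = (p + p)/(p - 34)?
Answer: -3140/11 ≈ -285.45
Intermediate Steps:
B(p) = ⅔ + 2*p/(3*(-34 + p)) (B(p) = ⅔ + ((p + p)/(p - 34))/3 = ⅔ + ((2*p)/(-34 + p))/3 = ⅔ + (2*p/(-34 + p))/3 = ⅔ + 2*p/(3*(-34 + p)))
(-3 - 1*(-711))*B(12) - 500 = (-3 - 1*(-711))*(4*(-17 + 12)/(3*(-34 + 12))) - 500 = (-3 + 711)*((4/3)*(-5)/(-22)) - 500 = 708*((4/3)*(-1/22)*(-5)) - 500 = 708*(10/33) - 500 = 2360/11 - 500 = -3140/11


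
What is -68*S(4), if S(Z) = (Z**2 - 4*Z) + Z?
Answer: -272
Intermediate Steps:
S(Z) = Z**2 - 3*Z
-68*S(4) = -272*(-3 + 4) = -272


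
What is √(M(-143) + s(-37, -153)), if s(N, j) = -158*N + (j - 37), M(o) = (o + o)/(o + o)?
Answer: √5657 ≈ 75.213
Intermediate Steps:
M(o) = 1 (M(o) = (2*o)/((2*o)) = (2*o)*(1/(2*o)) = 1)
s(N, j) = -37 + j - 158*N (s(N, j) = -158*N + (-37 + j) = -37 + j - 158*N)
√(M(-143) + s(-37, -153)) = √(1 + (-37 - 153 - 158*(-37))) = √(1 + (-37 - 153 + 5846)) = √(1 + 5656) = √5657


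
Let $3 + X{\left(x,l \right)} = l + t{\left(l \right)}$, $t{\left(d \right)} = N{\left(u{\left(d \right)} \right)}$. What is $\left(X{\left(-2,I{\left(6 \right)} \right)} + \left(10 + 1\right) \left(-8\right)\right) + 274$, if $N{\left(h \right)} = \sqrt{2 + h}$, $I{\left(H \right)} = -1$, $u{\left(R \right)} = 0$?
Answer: $182 + \sqrt{2} \approx 183.41$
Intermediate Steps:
$t{\left(d \right)} = \sqrt{2}$ ($t{\left(d \right)} = \sqrt{2 + 0} = \sqrt{2}$)
$X{\left(x,l \right)} = -3 + l + \sqrt{2}$ ($X{\left(x,l \right)} = -3 + \left(l + \sqrt{2}\right) = -3 + l + \sqrt{2}$)
$\left(X{\left(-2,I{\left(6 \right)} \right)} + \left(10 + 1\right) \left(-8\right)\right) + 274 = \left(\left(-3 - 1 + \sqrt{2}\right) + \left(10 + 1\right) \left(-8\right)\right) + 274 = \left(\left(-4 + \sqrt{2}\right) + 11 \left(-8\right)\right) + 274 = \left(\left(-4 + \sqrt{2}\right) - 88\right) + 274 = \left(-92 + \sqrt{2}\right) + 274 = 182 + \sqrt{2}$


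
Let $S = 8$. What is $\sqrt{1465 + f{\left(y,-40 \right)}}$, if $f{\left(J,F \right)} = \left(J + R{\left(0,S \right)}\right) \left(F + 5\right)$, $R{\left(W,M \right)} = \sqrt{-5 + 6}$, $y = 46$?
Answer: $6 i \sqrt{5} \approx 13.416 i$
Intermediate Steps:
$R{\left(W,M \right)} = 1$ ($R{\left(W,M \right)} = \sqrt{1} = 1$)
$f{\left(J,F \right)} = \left(1 + J\right) \left(5 + F\right)$ ($f{\left(J,F \right)} = \left(J + 1\right) \left(F + 5\right) = \left(1 + J\right) \left(5 + F\right)$)
$\sqrt{1465 + f{\left(y,-40 \right)}} = \sqrt{1465 + \left(5 - 40 + 5 \cdot 46 - 1840\right)} = \sqrt{1465 + \left(5 - 40 + 230 - 1840\right)} = \sqrt{1465 - 1645} = \sqrt{-180} = 6 i \sqrt{5}$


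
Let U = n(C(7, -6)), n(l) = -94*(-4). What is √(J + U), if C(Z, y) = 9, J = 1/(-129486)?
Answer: √6304250568210/129486 ≈ 19.391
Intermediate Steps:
J = -1/129486 ≈ -7.7228e-6
n(l) = 376
U = 376
√(J + U) = √(-1/129486 + 376) = √(48686735/129486) = √6304250568210/129486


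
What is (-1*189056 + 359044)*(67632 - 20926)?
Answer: 7939459528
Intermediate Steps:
(-1*189056 + 359044)*(67632 - 20926) = (-189056 + 359044)*46706 = 169988*46706 = 7939459528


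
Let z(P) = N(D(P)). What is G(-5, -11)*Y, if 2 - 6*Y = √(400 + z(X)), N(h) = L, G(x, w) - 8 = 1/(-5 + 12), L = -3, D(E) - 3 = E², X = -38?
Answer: 19/7 - 19*√397/14 ≈ -24.327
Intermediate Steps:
D(E) = 3 + E²
G(x, w) = 57/7 (G(x, w) = 8 + 1/(-5 + 12) = 8 + 1/7 = 8 + ⅐ = 57/7)
N(h) = -3
z(P) = -3
Y = ⅓ - √397/6 (Y = ⅓ - √(400 - 3)/6 = ⅓ - √397/6 ≈ -2.9875)
G(-5, -11)*Y = 57*(⅓ - √397/6)/7 = 19/7 - 19*√397/14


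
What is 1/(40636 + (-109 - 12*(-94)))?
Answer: 1/41655 ≈ 2.4007e-5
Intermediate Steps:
1/(40636 + (-109 - 12*(-94))) = 1/(40636 + (-109 + 1128)) = 1/(40636 + 1019) = 1/41655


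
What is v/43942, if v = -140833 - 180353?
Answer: -160593/21971 ≈ -7.3093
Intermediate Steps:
v = -321186
v/43942 = -321186/43942 = -321186*1/43942 = -160593/21971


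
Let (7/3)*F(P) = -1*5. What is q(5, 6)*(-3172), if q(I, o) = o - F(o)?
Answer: -180804/7 ≈ -25829.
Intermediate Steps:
F(P) = -15/7 (F(P) = 3*(-1*5)/7 = (3/7)*(-5) = -15/7)
q(I, o) = 15/7 + o (q(I, o) = o - 1*(-15/7) = o + 15/7 = 15/7 + o)
q(5, 6)*(-3172) = (15/7 + 6)*(-3172) = (57/7)*(-3172) = -180804/7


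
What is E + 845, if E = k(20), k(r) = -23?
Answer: 822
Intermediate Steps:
E = -23
E + 845 = -23 + 845 = 822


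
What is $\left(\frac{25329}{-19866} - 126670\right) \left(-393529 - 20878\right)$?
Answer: $\frac{49658816050783}{946} \approx 5.2493 \cdot 10^{10}$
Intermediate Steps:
$\left(\frac{25329}{-19866} - 126670\right) \left(-393529 - 20878\right) = \left(25329 \left(- \frac{1}{19866}\right) - 126670\right) \left(-414407\right) = \left(- \frac{8443}{6622} - 126670\right) \left(-414407\right) = \left(- \frac{838817183}{6622}\right) \left(-414407\right) = \frac{49658816050783}{946}$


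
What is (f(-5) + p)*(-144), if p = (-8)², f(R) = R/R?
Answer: -9360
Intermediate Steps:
f(R) = 1
p = 64
(f(-5) + p)*(-144) = (1 + 64)*(-144) = 65*(-144) = -9360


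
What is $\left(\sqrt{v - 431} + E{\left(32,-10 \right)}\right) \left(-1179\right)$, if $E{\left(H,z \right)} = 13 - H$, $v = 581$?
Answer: $22401 - 5895 \sqrt{6} \approx 7961.3$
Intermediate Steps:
$\left(\sqrt{v - 431} + E{\left(32,-10 \right)}\right) \left(-1179\right) = \left(\sqrt{581 - 431} + \left(13 - 32\right)\right) \left(-1179\right) = \left(\sqrt{150} + \left(13 - 32\right)\right) \left(-1179\right) = \left(5 \sqrt{6} - 19\right) \left(-1179\right) = \left(-19 + 5 \sqrt{6}\right) \left(-1179\right) = 22401 - 5895 \sqrt{6}$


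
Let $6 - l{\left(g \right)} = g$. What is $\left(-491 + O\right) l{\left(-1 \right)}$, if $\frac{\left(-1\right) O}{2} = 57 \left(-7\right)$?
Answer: $2149$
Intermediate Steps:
$O = 798$ ($O = - 2 \cdot 57 \left(-7\right) = \left(-2\right) \left(-399\right) = 798$)
$l{\left(g \right)} = 6 - g$
$\left(-491 + O\right) l{\left(-1 \right)} = \left(-491 + 798\right) \left(6 - -1\right) = 307 \left(6 + 1\right) = 307 \cdot 7 = 2149$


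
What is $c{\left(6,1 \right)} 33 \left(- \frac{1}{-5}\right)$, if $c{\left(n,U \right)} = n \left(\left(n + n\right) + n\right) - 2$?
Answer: $\frac{3498}{5} \approx 699.6$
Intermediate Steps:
$c{\left(n,U \right)} = -2 + 3 n^{2}$ ($c{\left(n,U \right)} = n \left(2 n + n\right) - 2 = n 3 n - 2 = 3 n^{2} - 2 = -2 + 3 n^{2}$)
$c{\left(6,1 \right)} 33 \left(- \frac{1}{-5}\right) = \left(-2 + 3 \cdot 6^{2}\right) 33 \left(- \frac{1}{-5}\right) = \left(-2 + 3 \cdot 36\right) 33 \left(\left(-1\right) \left(- \frac{1}{5}\right)\right) = \left(-2 + 108\right) 33 \cdot \frac{1}{5} = 106 \cdot 33 \cdot \frac{1}{5} = 3498 \cdot \frac{1}{5} = \frac{3498}{5}$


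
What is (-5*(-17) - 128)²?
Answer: 1849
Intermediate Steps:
(-5*(-17) - 128)² = (85 - 128)² = (-43)² = 1849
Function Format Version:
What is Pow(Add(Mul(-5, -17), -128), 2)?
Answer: 1849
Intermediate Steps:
Pow(Add(Mul(-5, -17), -128), 2) = Pow(Add(85, -128), 2) = Pow(-43, 2) = 1849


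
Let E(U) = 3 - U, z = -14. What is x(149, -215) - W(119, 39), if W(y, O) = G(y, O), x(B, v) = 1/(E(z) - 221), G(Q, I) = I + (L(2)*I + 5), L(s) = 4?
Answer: -40801/204 ≈ -200.00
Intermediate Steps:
G(Q, I) = 5 + 5*I (G(Q, I) = I + (4*I + 5) = I + (5 + 4*I) = 5 + 5*I)
x(B, v) = -1/204 (x(B, v) = 1/((3 - 1*(-14)) - 221) = 1/((3 + 14) - 221) = 1/(17 - 221) = 1/(-204) = -1/204)
W(y, O) = 5 + 5*O
x(149, -215) - W(119, 39) = -1/204 - (5 + 5*39) = -1/204 - (5 + 195) = -1/204 - 1*200 = -1/204 - 200 = -40801/204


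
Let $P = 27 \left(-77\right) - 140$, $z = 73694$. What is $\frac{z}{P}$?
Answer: $- \frac{73694}{2219} \approx -33.21$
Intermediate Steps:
$P = -2219$ ($P = -2079 - 140 = -2219$)
$\frac{z}{P} = \frac{73694}{-2219} = 73694 \left(- \frac{1}{2219}\right) = - \frac{73694}{2219}$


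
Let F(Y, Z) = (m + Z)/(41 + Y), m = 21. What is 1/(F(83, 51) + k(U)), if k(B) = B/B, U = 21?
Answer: 31/49 ≈ 0.63265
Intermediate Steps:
F(Y, Z) = (21 + Z)/(41 + Y)
k(B) = 1
1/(F(83, 51) + k(U)) = 1/((21 + 51)/(41 + 83) + 1) = 1/(72/124 + 1) = 1/((1/124)*72 + 1) = 1/(18/31 + 1) = 1/(49/31) = 31/49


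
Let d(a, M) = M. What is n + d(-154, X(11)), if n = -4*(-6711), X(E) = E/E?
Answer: 26845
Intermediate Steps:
X(E) = 1
n = 26844
n + d(-154, X(11)) = 26844 + 1 = 26845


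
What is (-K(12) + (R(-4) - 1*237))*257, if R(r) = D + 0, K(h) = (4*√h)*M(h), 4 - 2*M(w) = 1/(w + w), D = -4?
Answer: -61937 - 24415*√3/6 ≈ -68985.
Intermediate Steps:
M(w) = 2 - 1/(4*w) (M(w) = 2 - 1/(2*(w + w)) = 2 - 1/(2*w)/2 = 2 - 1/(4*w))
K(h) = 4*√h*(2 - 1/(4*h)) (K(h) = (4*√h)*(2 - 1/(4*h)) = 4*√h*(2 - 1/(4*h)))
R(r) = -4 (R(r) = -4 + 0 = -4)
(-K(12) + (R(-4) - 1*237))*257 = (-(-1 + 8*12)/√12 + (-4 - 1*237))*257 = (-√3/6*(-1 + 96) + (-4 - 237))*257 = (-√3/6*95 - 241)*257 = (-95*√3/6 - 241)*257 = (-241 - 95*√3/6)*257 = -61937 - 24415*√3/6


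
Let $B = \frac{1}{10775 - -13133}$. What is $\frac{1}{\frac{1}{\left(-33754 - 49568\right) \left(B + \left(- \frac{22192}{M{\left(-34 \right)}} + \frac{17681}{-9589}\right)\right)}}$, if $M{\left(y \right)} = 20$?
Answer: $\frac{1234341494098317}{13328710} \approx 9.2608 \cdot 10^{7}$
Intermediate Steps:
$B = \frac{1}{23908}$ ($B = \frac{1}{10775 + 13133} = \frac{1}{23908} \approx 4.1827 \cdot 10^{-5}$)
$\frac{1}{\frac{1}{\left(-33754 - 49568\right) \left(B + \left(- \frac{22192}{M{\left(-34 \right)}} + \frac{17681}{-9589}\right)\right)}} = \frac{1}{\frac{1}{\left(-33754 - 49568\right) \left(\frac{1}{23908} + \left(- \frac{22192}{20} + \frac{17681}{-9589}\right)\right)}} = \frac{1}{\frac{1}{\left(-83322\right) \left(\frac{1}{23908} + \left(\left(-22192\right) \frac{1}{20} + 17681 \left(- \frac{1}{9589}\right)\right)\right)}} = \frac{1}{\frac{1}{\left(-83322\right) \left(\frac{1}{23908} - \frac{53288177}{47945}\right)}} = \frac{1}{\frac{1}{\left(-83322\right) \left(- \frac{29628225297}{26657420}\right)}} = \frac{1}{\frac{1}{\frac{1234341494098317}{13328710}}} = \frac{1}{\frac{13328710}{1234341494098317}} = \frac{1234341494098317}{13328710}$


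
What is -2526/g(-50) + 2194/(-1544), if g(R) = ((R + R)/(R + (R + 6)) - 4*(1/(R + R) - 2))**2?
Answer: -2817843267473/88336724548 ≈ -31.899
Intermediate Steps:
g(R) = (8 - 2/R + 2*R/(6 + 2*R))**2 (g(R) = ((2*R)/(R + (6 + R)) - 4*(1/(2*R) - 2))**2 = ((2*R)/(6 + 2*R) - 4*(1/(2*R) - 2))**2 = (2*R/(6 + 2*R) - 4*(-2 + 1/(2*R)))**2 = (2*R/(6 + 2*R) + (8 - 2/R))**2 = (8 - 2/R + 2*R/(6 + 2*R))**2)
-2526/g(-50) + 2194/(-1544) = -2526*2500*(3 - 50)**2/(-6 + 9*(-50)**2 + 22*(-50))**2 + 2194/(-1544) = -2526*5522500/(-6 + 9*2500 - 1100)**2 + 2194*(-1/1544) = -2526*5522500/(-6 + 22500 - 1100)**2 - 1097/772 = -2526/((1/2500)*(1/2209)*21394**2) - 1097/772 = -2526/((1/2500)*(1/2209)*457703236) - 1097/772 = -2526/114425809/1380625 - 1097/772 = -2526*1380625/114425809 - 1097/772 = -3487458750/114425809 - 1097/772 = -2817843267473/88336724548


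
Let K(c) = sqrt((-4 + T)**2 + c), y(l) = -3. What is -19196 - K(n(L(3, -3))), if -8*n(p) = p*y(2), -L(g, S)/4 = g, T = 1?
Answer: -19196 - 3*sqrt(2)/2 ≈ -19198.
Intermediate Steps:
L(g, S) = -4*g
n(p) = 3*p/8 (n(p) = -p*(-3)/8 = -(-3)*p/8 = 3*p/8)
K(c) = sqrt(9 + c) (K(c) = sqrt((-4 + 1)**2 + c) = sqrt((-3)**2 + c) = sqrt(9 + c))
-19196 - K(n(L(3, -3))) = -19196 - sqrt(9 + 3*(-4*3)/8) = -19196 - sqrt(9 + (3/8)*(-12)) = -19196 - sqrt(9 - 9/2) = -19196 - sqrt(9/2) = -19196 - 3*sqrt(2)/2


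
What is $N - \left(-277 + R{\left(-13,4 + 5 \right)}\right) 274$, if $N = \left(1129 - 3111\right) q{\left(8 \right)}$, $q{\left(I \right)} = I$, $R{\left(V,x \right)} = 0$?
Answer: $60042$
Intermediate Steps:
$N = -15856$ ($N = \left(1129 - 3111\right) 8 = \left(-1982\right) 8 = -15856$)
$N - \left(-277 + R{\left(-13,4 + 5 \right)}\right) 274 = -15856 - \left(-277 + 0\right) 274 = -15856 - \left(-277\right) 274 = -15856 - -75898 = -15856 + 75898 = 60042$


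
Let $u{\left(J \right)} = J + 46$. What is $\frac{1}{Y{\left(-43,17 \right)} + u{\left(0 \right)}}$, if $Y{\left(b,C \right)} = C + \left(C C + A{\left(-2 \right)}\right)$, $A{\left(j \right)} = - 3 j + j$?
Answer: $\frac{1}{356} \approx 0.002809$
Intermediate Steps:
$A{\left(j \right)} = - 2 j$
$Y{\left(b,C \right)} = 4 + C + C^{2}$ ($Y{\left(b,C \right)} = C + \left(C C - -4\right) = C + \left(C^{2} + 4\right) = C + \left(4 + C^{2}\right) = 4 + C + C^{2}$)
$u{\left(J \right)} = 46 + J$
$\frac{1}{Y{\left(-43,17 \right)} + u{\left(0 \right)}} = \frac{1}{\left(4 + 17 + 17^{2}\right) + \left(46 + 0\right)} = \frac{1}{\left(4 + 17 + 289\right) + 46} = \frac{1}{310 + 46} = \frac{1}{356}$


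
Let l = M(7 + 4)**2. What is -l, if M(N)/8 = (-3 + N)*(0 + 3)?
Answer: -36864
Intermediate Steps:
M(N) = -72 + 24*N (M(N) = 8*((-3 + N)*(0 + 3)) = 8*((-3 + N)*3) = 8*(-9 + 3*N) = -72 + 24*N)
l = 36864 (l = (-72 + 24*(7 + 4))**2 = (-72 + 24*11)**2 = (-72 + 264)**2 = 192**2 = 36864)
-l = -1*36864 = -36864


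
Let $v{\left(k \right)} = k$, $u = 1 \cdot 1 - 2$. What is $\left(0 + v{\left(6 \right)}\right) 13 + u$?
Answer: $77$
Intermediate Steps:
$u = -1$ ($u = 1 - 2 = -1$)
$\left(0 + v{\left(6 \right)}\right) 13 + u = \left(0 + 6\right) 13 - 1 = 6 \cdot 13 - 1 = 78 - 1 = 77$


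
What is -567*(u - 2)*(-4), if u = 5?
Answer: 6804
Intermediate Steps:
-567*(u - 2)*(-4) = -567*(5 - 2)*(-4) = -1701*(-4) = -567*(-12) = 6804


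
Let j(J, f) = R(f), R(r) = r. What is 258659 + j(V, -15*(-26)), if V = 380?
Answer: 259049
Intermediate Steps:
j(J, f) = f
258659 + j(V, -15*(-26)) = 258659 - 15*(-26) = 258659 + 390 = 259049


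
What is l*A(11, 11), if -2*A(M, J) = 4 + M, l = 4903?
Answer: -73545/2 ≈ -36773.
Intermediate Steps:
A(M, J) = -2 - M/2 (A(M, J) = -(4 + M)/2 = -2 - M/2)
l*A(11, 11) = 4903*(-2 - ½*11) = 4903*(-2 - 11/2) = 4903*(-15/2) = -73545/2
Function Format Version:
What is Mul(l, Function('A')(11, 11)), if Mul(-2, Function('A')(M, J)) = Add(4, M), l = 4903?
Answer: Rational(-73545, 2) ≈ -36773.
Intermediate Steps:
Function('A')(M, J) = Add(-2, Mul(Rational(-1, 2), M)) (Function('A')(M, J) = Mul(Rational(-1, 2), Add(4, M)) = Add(-2, Mul(Rational(-1, 2), M)))
Mul(l, Function('A')(11, 11)) = Mul(4903, Add(-2, Mul(Rational(-1, 2), 11))) = Mul(4903, Add(-2, Rational(-11, 2))) = Mul(4903, Rational(-15, 2)) = Rational(-73545, 2)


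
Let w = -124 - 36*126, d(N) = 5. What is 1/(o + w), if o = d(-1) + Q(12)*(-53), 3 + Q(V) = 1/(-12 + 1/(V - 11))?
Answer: -11/49403 ≈ -0.00022266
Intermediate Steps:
Q(V) = -3 + 1/(-12 + 1/(-11 + V)) (Q(V) = -3 + 1/(-12 + 1/(V - 11)) = -3 + 1/(-12 + 1/(-11 + V)))
w = -4660 (w = -124 - 4536 = -4660)
o = 1857/11 (o = 5 + ((410 - 37*12)/(-133 + 12*12))*(-53) = 5 + ((410 - 444)/(-133 + 144))*(-53) = 5 + (-34/11)*(-53) = 5 + ((1/11)*(-34))*(-53) = 5 - 34/11*(-53) = 5 + 1802/11 = 1857/11 ≈ 168.82)
1/(o + w) = 1/(1857/11 - 4660) = 1/(-49403/11) = -11/49403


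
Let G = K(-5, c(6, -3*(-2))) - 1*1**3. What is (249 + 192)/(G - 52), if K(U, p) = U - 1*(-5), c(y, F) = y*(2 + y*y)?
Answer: -441/53 ≈ -8.3208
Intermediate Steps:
c(y, F) = y*(2 + y**2)
K(U, p) = 5 + U (K(U, p) = U + 5 = 5 + U)
G = -1 (G = (5 - 5) - 1*1**3 = 0 - 1*1 = 0 - 1 = -1)
(249 + 192)/(G - 52) = (249 + 192)/(-1 - 52) = 441/(-53) = 441*(-1/53) = -441/53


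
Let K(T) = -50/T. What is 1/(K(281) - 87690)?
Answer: -281/24640940 ≈ -1.1404e-5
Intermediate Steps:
1/(K(281) - 87690) = 1/(-50/281 - 87690) = 1/(-24640940/281) = -281/24640940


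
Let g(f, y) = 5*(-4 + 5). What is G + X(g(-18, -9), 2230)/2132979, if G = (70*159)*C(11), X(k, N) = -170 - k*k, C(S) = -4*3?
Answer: -94960225145/710993 ≈ -1.3356e+5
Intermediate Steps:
g(f, y) = 5 (g(f, y) = 5*1 = 5)
C(S) = -12
X(k, N) = -170 - k²
G = -133560 (G = (70*159)*(-12) = 11130*(-12) = -133560)
G + X(g(-18, -9), 2230)/2132979 = -133560 + (-170 - 1*5²)/2132979 = -133560 + (-170 - 1*25)*(1/2132979) = -133560 + (-170 - 25)*(1/2132979) = -133560 - 195*1/2132979 = -133560 - 65/710993 = -94960225145/710993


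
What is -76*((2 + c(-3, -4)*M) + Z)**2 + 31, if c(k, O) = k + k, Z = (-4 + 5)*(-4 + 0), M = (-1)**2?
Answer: -4833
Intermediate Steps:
M = 1
Z = -4 (Z = 1*(-4) = -4)
c(k, O) = 2*k
-76*((2 + c(-3, -4)*M) + Z)**2 + 31 = -76*((2 + (2*(-3))*1) - 4)**2 + 31 = -76*((2 - 6*1) - 4)**2 + 31 = -76*((2 - 6) - 4)**2 + 31 = -76*(-4 - 4)**2 + 31 = -76*(-8)**2 + 31 = -76*64 + 31 = -4864 + 31 = -4833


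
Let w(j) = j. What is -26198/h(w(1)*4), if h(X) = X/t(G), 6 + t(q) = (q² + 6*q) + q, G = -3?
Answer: 117891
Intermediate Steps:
t(q) = -6 + q² + 7*q (t(q) = -6 + ((q² + 6*q) + q) = -6 + (q² + 7*q) = -6 + q² + 7*q)
h(X) = -X/18 (h(X) = X/(-6 + (-3)² + 7*(-3)) = X/(-6 + 9 - 21) = X/(-18) = X*(-1/18) = -X/18)
-26198/h(w(1)*4) = -26198/((-4/18)) = -26198/((-1/18*4)) = -26198/(-2/9) = -26198*(-9/2) = 117891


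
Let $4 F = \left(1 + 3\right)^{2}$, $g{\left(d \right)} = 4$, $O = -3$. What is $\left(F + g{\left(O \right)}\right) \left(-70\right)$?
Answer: $-560$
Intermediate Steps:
$F = 4$ ($F = \frac{\left(1 + 3\right)^{2}}{4} = \frac{4^{2}}{4} = \frac{1}{4} \cdot 16 = 4$)
$\left(F + g{\left(O \right)}\right) \left(-70\right) = \left(4 + 4\right) \left(-70\right) = 8 \left(-70\right) = -560$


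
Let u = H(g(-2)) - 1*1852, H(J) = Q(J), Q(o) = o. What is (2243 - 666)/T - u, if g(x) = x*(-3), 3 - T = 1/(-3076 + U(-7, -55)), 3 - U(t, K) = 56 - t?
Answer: 22314486/9409 ≈ 2371.6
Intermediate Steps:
U(t, K) = -53 + t (U(t, K) = 3 - (56 - t) = 3 + (-56 + t) = -53 + t)
T = 9409/3136 (T = 3 - 1/(-3076 + (-53 - 7)) = 3 - 1/(-3076 - 60) = 3 - 1/(-3136) = 3 - 1*(-1/3136) = 3 + 1/3136 = 9409/3136 ≈ 3.0003)
g(x) = -3*x
H(J) = J
u = -1846 (u = -3*(-2) - 1*1852 = 6 - 1852 = -1846)
(2243 - 666)/T - u = (2243 - 666)/(9409/3136) - 1*(-1846) = 1577*(3136/9409) + 1846 = 4945472/9409 + 1846 = 22314486/9409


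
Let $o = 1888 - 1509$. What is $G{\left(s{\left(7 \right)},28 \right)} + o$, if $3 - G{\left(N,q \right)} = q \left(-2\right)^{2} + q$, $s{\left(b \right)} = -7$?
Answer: $242$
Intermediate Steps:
$o = 379$ ($o = 1888 - 1509 = 379$)
$G{\left(N,q \right)} = 3 - 5 q$ ($G{\left(N,q \right)} = 3 - \left(q \left(-2\right)^{2} + q\right) = 3 - \left(q 4 + q\right) = 3 - \left(4 q + q\right) = 3 - 5 q$)
$G{\left(s{\left(7 \right)},28 \right)} + o = \left(3 - 140\right) + 379 = -137 + 379 = 242$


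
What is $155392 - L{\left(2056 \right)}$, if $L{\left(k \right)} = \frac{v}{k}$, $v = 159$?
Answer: $\frac{319485793}{2056} \approx 1.5539 \cdot 10^{5}$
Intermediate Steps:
$L{\left(k \right)} = \frac{159}{k}$
$155392 - L{\left(2056 \right)} = 155392 - \frac{159}{2056} = \frac{319485793}{2056}$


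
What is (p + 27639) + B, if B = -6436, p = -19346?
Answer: 1857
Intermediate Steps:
(p + 27639) + B = (-19346 + 27639) - 6436 = 8293 - 6436 = 1857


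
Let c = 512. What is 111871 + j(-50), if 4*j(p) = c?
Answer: 111999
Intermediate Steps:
j(p) = 128 (j(p) = (¼)*512 = 128)
111871 + j(-50) = 111871 + 128 = 111999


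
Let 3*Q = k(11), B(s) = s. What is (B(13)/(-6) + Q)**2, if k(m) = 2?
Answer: 9/4 ≈ 2.2500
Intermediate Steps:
Q = 2/3 (Q = (1/3)*2 = 2/3 ≈ 0.66667)
(B(13)/(-6) + Q)**2 = (13/(-6) + 2/3)**2 = (13*(-1/6) + 2/3)**2 = (-13/6 + 2/3)**2 = (-3/2)**2 = 9/4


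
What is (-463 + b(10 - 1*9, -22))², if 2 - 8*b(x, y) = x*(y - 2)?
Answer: 3381921/16 ≈ 2.1137e+5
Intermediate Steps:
b(x, y) = ¼ - x*(-2 + y)/8 (b(x, y) = ¼ - x*(y - 2)/8 = ¼ - x*(-2 + y)/8)
(-463 + b(10 - 1*9, -22))² = (-463 + (¼ + (10 - 1*9)/4 - ⅛*(10 - 1*9)*(-22)))² = (-463 + (¼ + (10 - 9)/4 - ⅛*(10 - 9)*(-22)))² = (-463 + (¼ + (¼)*1 - ⅛*1*(-22)))² = (-463 + (¼ + ¼ + 11/4))² = (-463 + 13/4)² = (-1839/4)² = 3381921/16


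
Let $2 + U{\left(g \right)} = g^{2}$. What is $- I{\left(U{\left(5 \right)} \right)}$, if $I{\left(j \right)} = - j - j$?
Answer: $46$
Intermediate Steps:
$U{\left(g \right)} = -2 + g^{2}$
$I{\left(j \right)} = - 2 j$
$- I{\left(U{\left(5 \right)} \right)} = - \left(-2\right) \left(-2 + 5^{2}\right) = - \left(-2\right) \left(-2 + 25\right) = - \left(-2\right) 23 = \left(-1\right) \left(-46\right) = 46$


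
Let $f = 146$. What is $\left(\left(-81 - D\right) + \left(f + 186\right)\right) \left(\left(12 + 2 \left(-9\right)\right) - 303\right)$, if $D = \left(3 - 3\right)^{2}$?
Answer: $-77559$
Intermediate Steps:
$D = 0$ ($D = 0^{2} = 0$)
$\left(\left(-81 - D\right) + \left(f + 186\right)\right) \left(\left(12 + 2 \left(-9\right)\right) - 303\right) = \left(\left(-81 - 0\right) + \left(146 + 186\right)\right) \left(\left(12 + 2 \left(-9\right)\right) - 303\right) = \left(\left(-81 + 0\right) + 332\right) \left(\left(12 - 18\right) - 303\right) = \left(-81 + 332\right) \left(-6 - 303\right) = 251 \left(-309\right) = -77559$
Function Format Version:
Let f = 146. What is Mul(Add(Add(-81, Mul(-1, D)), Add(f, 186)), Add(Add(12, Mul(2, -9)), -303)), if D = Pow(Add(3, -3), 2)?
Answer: -77559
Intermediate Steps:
D = 0 (D = Pow(0, 2) = 0)
Mul(Add(Add(-81, Mul(-1, D)), Add(f, 186)), Add(Add(12, Mul(2, -9)), -303)) = Mul(Add(Add(-81, Mul(-1, 0)), Add(146, 186)), Add(Add(12, Mul(2, -9)), -303)) = Mul(Add(Add(-81, 0), 332), Add(Add(12, -18), -303)) = Mul(Add(-81, 332), Add(-6, -303)) = Mul(251, -309) = -77559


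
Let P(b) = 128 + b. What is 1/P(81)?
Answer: 1/209 ≈ 0.0047847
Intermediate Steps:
1/P(81) = 1/(128 + 81) = 1/209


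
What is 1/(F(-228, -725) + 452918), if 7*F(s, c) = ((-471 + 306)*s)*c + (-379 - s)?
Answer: -7/24104225 ≈ -2.9041e-7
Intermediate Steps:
F(s, c) = -379/7 - s/7 - 165*c*s/7 (F(s, c) = (((-471 + 306)*s)*c + (-379 - s))/7 = ((-165*s)*c + (-379 - s))/7 = (-165*c*s + (-379 - s))/7 = (-379 - s - 165*c*s)/7 = -379/7 - s/7 - 165*c*s/7)
1/(F(-228, -725) + 452918) = 1/((-379/7 - 1/7*(-228) - 165/7*(-725)*(-228)) + 452918) = 1/((-379/7 + 228/7 - 27274500/7) + 452918) = 1/(-27274651/7 + 452918) = 1/(-24104225/7) = -7/24104225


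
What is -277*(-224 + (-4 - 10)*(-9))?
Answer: 27146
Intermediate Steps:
-277*(-224 + (-4 - 10)*(-9)) = -277*(-224 - 14*(-9)) = -277*(-224 + 126) = -277*(-98) = 27146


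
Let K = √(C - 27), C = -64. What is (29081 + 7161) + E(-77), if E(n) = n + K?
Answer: 36165 + I*√91 ≈ 36165.0 + 9.5394*I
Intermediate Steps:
K = I*√91 (K = √(-64 - 27) = √(-91) = I*√91 ≈ 9.5394*I)
E(n) = n + I*√91
(29081 + 7161) + E(-77) = (29081 + 7161) + (-77 + I*√91) = 36242 + (-77 + I*√91) = 36165 + I*√91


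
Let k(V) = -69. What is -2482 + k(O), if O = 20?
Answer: -2551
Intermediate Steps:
-2482 + k(O) = -2482 - 69 = -2551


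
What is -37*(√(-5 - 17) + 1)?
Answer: -37 - 37*I*√22 ≈ -37.0 - 173.55*I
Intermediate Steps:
-37*(√(-5 - 17) + 1) = -37*(√(-22) + 1) = -37*(I*√22 + 1) = -37*(1 + I*√22) = -37 - 37*I*√22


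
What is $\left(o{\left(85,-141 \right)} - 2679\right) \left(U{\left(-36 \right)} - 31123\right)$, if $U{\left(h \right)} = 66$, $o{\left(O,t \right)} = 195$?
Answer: $77145588$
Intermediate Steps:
$\left(o{\left(85,-141 \right)} - 2679\right) \left(U{\left(-36 \right)} - 31123\right) = \left(195 - 2679\right) \left(66 - 31123\right) = \left(-2484\right) \left(-31057\right) = 77145588$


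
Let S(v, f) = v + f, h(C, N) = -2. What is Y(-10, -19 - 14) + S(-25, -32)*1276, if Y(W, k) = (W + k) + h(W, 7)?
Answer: -72777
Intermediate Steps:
S(v, f) = f + v
Y(W, k) = -2 + W + k (Y(W, k) = (W + k) - 2 = -2 + W + k)
Y(-10, -19 - 14) + S(-25, -32)*1276 = (-2 - 10 + (-19 - 14)) + (-32 - 25)*1276 = (-2 - 10 - 33) - 57*1276 = -45 - 72732 = -72777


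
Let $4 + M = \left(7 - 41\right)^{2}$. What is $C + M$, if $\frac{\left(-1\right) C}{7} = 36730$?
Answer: $-255958$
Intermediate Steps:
$C = -257110$ ($C = \left(-7\right) 36730 = -257110$)
$M = 1152$ ($M = -4 + \left(7 - 41\right)^{2} = -4 + \left(-34\right)^{2} = -4 + 1156 = 1152$)
$C + M = -257110 + 1152 = -255958$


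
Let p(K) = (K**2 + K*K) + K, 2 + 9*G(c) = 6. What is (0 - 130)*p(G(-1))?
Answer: -8840/81 ≈ -109.14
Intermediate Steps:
G(c) = 4/9 (G(c) = -2/9 + (1/9)*6 = -2/9 + 2/3 = 4/9)
p(K) = K + 2*K**2 (p(K) = (K**2 + K**2) + K = 2*K**2 + K = K + 2*K**2)
(0 - 130)*p(G(-1)) = (0 - 130)*(4*(1 + 2*(4/9))/9) = -520*(1 + 8/9)/9 = -520*17/(9*9) = -130*68/81 = -8840/81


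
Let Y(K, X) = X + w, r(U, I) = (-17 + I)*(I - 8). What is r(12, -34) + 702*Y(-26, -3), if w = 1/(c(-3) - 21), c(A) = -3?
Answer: 27/4 ≈ 6.7500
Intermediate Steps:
r(U, I) = (-17 + I)*(-8 + I)
w = -1/24 (w = 1/(-3 - 21) = 1/(-24) = -1/24 ≈ -0.041667)
Y(K, X) = -1/24 + X (Y(K, X) = X - 1/24 = -1/24 + X)
r(12, -34) + 702*Y(-26, -3) = (136 + (-34)² - 25*(-34)) + 702*(-1/24 - 3) = (136 + 1156 + 850) + 702*(-73/24) = 2142 - 8541/4 = 27/4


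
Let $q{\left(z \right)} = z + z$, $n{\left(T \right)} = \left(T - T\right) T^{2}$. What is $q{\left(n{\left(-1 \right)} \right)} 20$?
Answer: $0$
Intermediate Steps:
$n{\left(T \right)} = 0$ ($n{\left(T \right)} = 0 T^{2} = 0$)
$q{\left(z \right)} = 2 z$
$q{\left(n{\left(-1 \right)} \right)} 20 = 2 \cdot 0 \cdot 20 = 0 \cdot 20 = 0$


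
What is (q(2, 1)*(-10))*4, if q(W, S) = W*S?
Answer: -80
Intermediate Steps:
q(W, S) = S*W
(q(2, 1)*(-10))*4 = ((1*2)*(-10))*4 = (2*(-10))*4 = -20*4 = -80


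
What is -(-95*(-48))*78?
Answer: -355680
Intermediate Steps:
-(-95*(-48))*78 = -4560*78 = -1*355680 = -355680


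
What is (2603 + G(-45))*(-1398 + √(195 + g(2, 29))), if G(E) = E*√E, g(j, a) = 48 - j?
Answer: -(1398 - √241)*(2603 - 135*I*√5) ≈ -3.5986e+6 + 4.1733e+5*I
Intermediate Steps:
G(E) = E^(3/2)
(2603 + G(-45))*(-1398 + √(195 + g(2, 29))) = (2603 + (-45)^(3/2))*(-1398 + √(195 + (48 - 1*2))) = (2603 - 135*I*√5)*(-1398 + √(195 + (48 - 2))) = (2603 - 135*I*√5)*(-1398 + √(195 + 46)) = (2603 - 135*I*√5)*(-1398 + √241) = (-1398 + √241)*(2603 - 135*I*√5)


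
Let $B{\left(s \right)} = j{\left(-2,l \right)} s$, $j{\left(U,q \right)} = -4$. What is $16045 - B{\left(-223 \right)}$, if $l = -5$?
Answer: $15153$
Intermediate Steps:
$B{\left(s \right)} = - 4 s$
$16045 - B{\left(-223 \right)} = 16045 - \left(-4\right) \left(-223\right) = 16045 - 892 = 15153$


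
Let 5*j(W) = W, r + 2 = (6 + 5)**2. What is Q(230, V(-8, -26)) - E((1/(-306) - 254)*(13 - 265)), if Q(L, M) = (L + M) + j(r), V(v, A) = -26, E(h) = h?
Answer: -5421387/85 ≈ -63781.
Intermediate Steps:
r = 119 (r = -2 + (6 + 5)**2 = -2 + 11**2 = -2 + 121 = 119)
j(W) = W/5
Q(L, M) = 119/5 + L + M (Q(L, M) = (L + M) + (1/5)*119 = (L + M) + 119/5 = 119/5 + L + M)
Q(230, V(-8, -26)) - E((1/(-306) - 254)*(13 - 265)) = (119/5 + 230 - 26) - (1/(-306) - 254)*(13 - 265) = 1139/5 - (-1/306 - 254)*(-252) = 1139/5 - (-77725)*(-252)/306 = 1139/5 - 1*1088150/17 = 1139/5 - 1088150/17 = -5421387/85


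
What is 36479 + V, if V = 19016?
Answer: 55495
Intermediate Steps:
36479 + V = 36479 + 19016 = 55495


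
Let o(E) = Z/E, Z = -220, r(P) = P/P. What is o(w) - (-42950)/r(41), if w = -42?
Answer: 902060/21 ≈ 42955.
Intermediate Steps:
r(P) = 1
o(E) = -220/E
o(w) - (-42950)/r(41) = -220/(-42) - (-42950)/1 = -220*(-1/42) - (-42950) = 110/21 - 1*(-42950) = 110/21 + 42950 = 902060/21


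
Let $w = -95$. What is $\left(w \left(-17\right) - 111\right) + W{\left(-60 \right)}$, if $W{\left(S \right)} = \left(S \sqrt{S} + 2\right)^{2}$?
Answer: $-214492 - 480 i \sqrt{15} \approx -2.1449 \cdot 10^{5} - 1859.0 i$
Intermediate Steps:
$W{\left(S \right)} = \left(2 + S^{\frac{3}{2}}\right)^{2}$ ($W{\left(S \right)} = \left(S^{\frac{3}{2}} + 2\right)^{2} = \left(2 + S^{\frac{3}{2}}\right)^{2}$)
$\left(w \left(-17\right) - 111\right) + W{\left(-60 \right)} = \left(\left(-95\right) \left(-17\right) - 111\right) + \left(2 + \left(-60\right)^{\frac{3}{2}}\right)^{2} = \left(1615 - 111\right) + \left(2 - 120 i \sqrt{15}\right)^{2} = 1504 + \left(2 - 120 i \sqrt{15}\right)^{2}$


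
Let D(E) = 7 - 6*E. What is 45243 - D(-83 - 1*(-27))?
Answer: 44900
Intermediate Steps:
45243 - D(-83 - 1*(-27)) = 45243 - (7 - 6*(-83 - 1*(-27))) = 45243 - (7 - 6*(-83 + 27)) = 45243 - (7 - 6*(-56)) = 45243 - (7 + 336) = 45243 - 1*343 = 45243 - 343 = 44900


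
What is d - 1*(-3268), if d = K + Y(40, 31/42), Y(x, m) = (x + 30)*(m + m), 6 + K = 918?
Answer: 12850/3 ≈ 4283.3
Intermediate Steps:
K = 912 (K = -6 + 918 = 912)
Y(x, m) = 2*m*(30 + x) (Y(x, m) = (30 + x)*(2*m) = 2*m*(30 + x))
d = 3046/3 (d = 912 + 2*(31/42)*(30 + 40) = 912 + 2*(31*(1/42))*70 = 912 + 2*(31/42)*70 = 912 + 310/3 = 3046/3 ≈ 1015.3)
d - 1*(-3268) = 3046/3 - 1*(-3268) = 3046/3 + 3268 = 12850/3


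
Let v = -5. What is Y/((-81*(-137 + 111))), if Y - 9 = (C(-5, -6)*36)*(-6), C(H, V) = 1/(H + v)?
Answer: 17/1170 ≈ 0.014530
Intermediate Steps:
C(H, V) = 1/(-5 + H) (C(H, V) = 1/(H - 5) = 1/(-5 + H))
Y = 153/5 (Y = 9 + (36/(-5 - 5))*(-6) = 9 + (36/(-10))*(-6) = 9 - ⅒*36*(-6) = 9 - 18/5*(-6) = 9 + 108/5 = 153/5 ≈ 30.600)
Y/((-81*(-137 + 111))) = 153/(5*((-81*(-137 + 111)))) = 153/(5*((-81*(-26)))) = (153/5)/2106 = (153/5)*(1/2106) = 17/1170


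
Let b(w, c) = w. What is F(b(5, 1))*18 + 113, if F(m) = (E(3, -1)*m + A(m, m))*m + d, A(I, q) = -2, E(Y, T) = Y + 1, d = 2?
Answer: 1769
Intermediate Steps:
E(Y, T) = 1 + Y
F(m) = 2 + m*(-2 + 4*m) (F(m) = ((1 + 3)*m - 2)*m + 2 = (4*m - 2)*m + 2 = (-2 + 4*m)*m + 2 = m*(-2 + 4*m) + 2 = 2 + m*(-2 + 4*m))
F(b(5, 1))*18 + 113 = (2 - 2*5 + 4*5²)*18 + 113 = (2 - 10 + 4*25)*18 + 113 = (2 - 10 + 100)*18 + 113 = 92*18 + 113 = 1656 + 113 = 1769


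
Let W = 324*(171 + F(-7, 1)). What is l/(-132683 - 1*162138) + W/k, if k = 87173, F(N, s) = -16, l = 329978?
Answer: -13959261574/25700431033 ≈ -0.54315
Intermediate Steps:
W = 50220 (W = 324*(171 - 16) = 324*155 = 50220)
l/(-132683 - 1*162138) + W/k = 329978/(-132683 - 1*162138) + 50220/87173 = 329978/(-132683 - 162138) + 50220*(1/87173) = 329978/(-294821) + 50220/87173 = 329978*(-1/294821) + 50220/87173 = -329978/294821 + 50220/87173 = -13959261574/25700431033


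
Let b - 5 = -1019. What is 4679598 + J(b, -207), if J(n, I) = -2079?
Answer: 4677519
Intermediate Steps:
b = -1014 (b = 5 - 1019 = -1014)
4679598 + J(b, -207) = 4679598 - 2079 = 4677519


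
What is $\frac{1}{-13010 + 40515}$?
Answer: $\frac{1}{27505} \approx 3.6357 \cdot 10^{-5}$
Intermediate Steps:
$\frac{1}{-13010 + 40515} = \frac{1}{27505}$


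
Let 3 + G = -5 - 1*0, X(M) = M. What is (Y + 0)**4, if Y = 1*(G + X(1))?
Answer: 2401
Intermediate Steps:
G = -8 (G = -3 + (-5 - 1*0) = -3 + (-5 + 0) = -3 - 5 = -8)
Y = -7 (Y = 1*(-8 + 1) = 1*(-7) = -7)
(Y + 0)**4 = (-7 + 0)**4 = (-7)**4 = 2401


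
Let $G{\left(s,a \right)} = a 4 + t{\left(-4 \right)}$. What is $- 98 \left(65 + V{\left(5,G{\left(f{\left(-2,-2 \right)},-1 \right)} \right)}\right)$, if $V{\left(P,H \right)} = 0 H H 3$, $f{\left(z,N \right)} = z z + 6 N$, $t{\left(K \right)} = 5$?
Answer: $-6370$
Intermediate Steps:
$f{\left(z,N \right)} = z^{2} + 6 N$
$G{\left(s,a \right)} = 5 + 4 a$ ($G{\left(s,a \right)} = a 4 + 5 = 4 a + 5 = 5 + 4 a$)
$V{\left(P,H \right)} = 0$ ($V{\left(P,H \right)} = 0 H 3 = 0 \cdot 3 = 0$)
$- 98 \left(65 + V{\left(5,G{\left(f{\left(-2,-2 \right)},-1 \right)} \right)}\right) = - 98 \left(65 + 0\right) = \left(-98\right) 65 = -6370$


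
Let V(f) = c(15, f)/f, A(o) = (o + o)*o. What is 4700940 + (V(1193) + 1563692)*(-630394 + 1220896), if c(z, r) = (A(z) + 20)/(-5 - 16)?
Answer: 7711045694047744/8351 ≈ 9.2337e+11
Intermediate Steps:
A(o) = 2*o² (A(o) = (2*o)*o = 2*o²)
c(z, r) = -20/21 - 2*z²/21 (c(z, r) = (2*z² + 20)/(-5 - 16) = (20 + 2*z²)/(-21) = (20 + 2*z²)*(-1/21) = -20/21 - 2*z²/21)
V(f) = -470/(21*f) (V(f) = (-20/21 - 2/21*15²)/f = (-20/21 - 2/21*225)/f = (-20/21 - 150/7)/f = -470/(21*f))
4700940 + (V(1193) + 1563692)*(-630394 + 1220896) = 4700940 + (-470/21/1193 + 1563692)*(-630394 + 1220896) = 4700940 + (-470/21*1/1193 + 1563692)*590502 = 4700940 + (-470/25053 + 1563692)*590502 = 4700940 + (39175175206/25053)*590502 = 4700940 + 7711006436497804/8351 = 7711045694047744/8351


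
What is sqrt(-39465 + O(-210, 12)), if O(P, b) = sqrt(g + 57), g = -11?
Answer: sqrt(-39465 + sqrt(46)) ≈ 198.64*I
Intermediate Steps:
O(P, b) = sqrt(46) (O(P, b) = sqrt(-11 + 57) = sqrt(46))
sqrt(-39465 + O(-210, 12)) = sqrt(-39465 + sqrt(46))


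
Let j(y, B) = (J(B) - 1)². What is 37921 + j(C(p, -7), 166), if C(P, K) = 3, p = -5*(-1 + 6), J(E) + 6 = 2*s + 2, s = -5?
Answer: 38146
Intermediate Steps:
J(E) = -14 (J(E) = -6 + (2*(-5) + 2) = -6 + (-10 + 2) = -6 - 8 = -14)
p = -25 (p = -5*5 = -25)
j(y, B) = 225 (j(y, B) = (-14 - 1)² = (-15)² = 225)
37921 + j(C(p, -7), 166) = 37921 + 225 = 38146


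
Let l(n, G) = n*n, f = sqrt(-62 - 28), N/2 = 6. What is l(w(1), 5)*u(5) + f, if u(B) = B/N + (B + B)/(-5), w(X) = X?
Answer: -19/12 + 3*I*sqrt(10) ≈ -1.5833 + 9.4868*I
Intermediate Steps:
N = 12 (N = 2*6 = 12)
f = 3*I*sqrt(10) (f = sqrt(-90) = 3*I*sqrt(10) ≈ 9.4868*I)
u(B) = -19*B/60 (u(B) = B/12 + (B + B)/(-5) = B*(1/12) + (2*B)*(-1/5) = B/12 - 2*B/5 = -19*B/60)
l(n, G) = n**2
l(w(1), 5)*u(5) + f = 1**2*(-19/60*5) + 3*I*sqrt(10) = 1*(-19/12) + 3*I*sqrt(10) = -19/12 + 3*I*sqrt(10)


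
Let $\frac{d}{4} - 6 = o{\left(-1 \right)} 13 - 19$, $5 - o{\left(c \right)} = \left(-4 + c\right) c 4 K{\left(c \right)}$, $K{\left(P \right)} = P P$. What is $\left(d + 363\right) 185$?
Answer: $-86765$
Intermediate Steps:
$K{\left(P \right)} = P^{2}$
$o{\left(c \right)} = 5 - 4 c^{3} \left(-4 + c\right)$ ($o{\left(c \right)} = 5 - \left(-4 + c\right) c 4 c^{2} = 5 - c \left(-4 + c\right) 4 c^{2} = 5 - 4 c \left(-4 + c\right) c^{2} = 5 - 4 c^{3} \left(-4 + c\right)$)
$d = -832$ ($d = 24 + 4 \left(\left(5 - 4 \left(-1\right)^{4} + 16 \left(-1\right)^{3}\right) 13 - 19\right) = 24 + 4 \left(\left(5 - 4 + 16 \left(-1\right)\right) 13 - 19\right) = 24 + 4 \left(\left(5 - 4 - 16\right) 13 - 19\right) = 24 + 4 \left(\left(-15\right) 13 - 19\right) = 24 + 4 \left(-195 - 19\right) = 24 + 4 \left(-214\right) = 24 - 856 = -832$)
$\left(d + 363\right) 185 = \left(-832 + 363\right) 185 = \left(-469\right) 185 = -86765$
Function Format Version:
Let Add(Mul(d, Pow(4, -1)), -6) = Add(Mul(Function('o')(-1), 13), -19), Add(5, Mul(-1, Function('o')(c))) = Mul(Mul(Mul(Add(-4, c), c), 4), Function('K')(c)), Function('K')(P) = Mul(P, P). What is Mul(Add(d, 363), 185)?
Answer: -86765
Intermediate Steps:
Function('K')(P) = Pow(P, 2)
Function('o')(c) = Add(5, Mul(-4, Pow(c, 3), Add(-4, c))) (Function('o')(c) = Add(5, Mul(-1, Mul(Mul(Mul(Add(-4, c), c), 4), Pow(c, 2)))) = Add(5, Mul(-1, Mul(Mul(Mul(c, Add(-4, c)), 4), Pow(c, 2)))) = Add(5, Mul(-1, Mul(Mul(4, c, Add(-4, c)), Pow(c, 2)))) = Add(5, Mul(-1, Mul(4, Pow(c, 3), Add(-4, c)))) = Add(5, Mul(-4, Pow(c, 3), Add(-4, c))))
d = -832 (d = Add(24, Mul(4, Add(Mul(Add(5, Mul(-4, Pow(-1, 4)), Mul(16, Pow(-1, 3))), 13), -19))) = Add(24, Mul(4, Add(Mul(Add(5, Mul(-4, 1), Mul(16, -1)), 13), -19))) = Add(24, Mul(4, Add(Mul(Add(5, -4, -16), 13), -19))) = Add(24, Mul(4, Add(Mul(-15, 13), -19))) = Add(24, Mul(4, Add(-195, -19))) = Add(24, Mul(4, -214)) = Add(24, -856) = -832)
Mul(Add(d, 363), 185) = Mul(Add(-832, 363), 185) = Mul(-469, 185) = -86765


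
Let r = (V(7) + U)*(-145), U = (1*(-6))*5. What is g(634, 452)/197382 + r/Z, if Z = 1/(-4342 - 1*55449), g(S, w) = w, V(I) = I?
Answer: -19679279992409/98691 ≈ -1.9940e+8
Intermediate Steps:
Z = -1/59791 (Z = 1/(-4342 - 55449) = 1/(-59791) = -1/59791 ≈ -1.6725e-5)
U = -30 (U = -6*5 = -30)
r = 3335 (r = (7 - 30)*(-145) = -23*(-145) = 3335)
g(634, 452)/197382 + r/Z = 452/197382 + 3335/(-1/59791) = 452*(1/197382) + 3335*(-59791) = 226/98691 - 199402985 = -19679279992409/98691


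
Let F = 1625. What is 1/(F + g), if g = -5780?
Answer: -1/4155 ≈ -0.00024067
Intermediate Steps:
1/(F + g) = 1/(1625 - 5780) = 1/(-4155) = -1/4155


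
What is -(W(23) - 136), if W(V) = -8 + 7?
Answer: 137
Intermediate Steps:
W(V) = -1
-(W(23) - 136) = -(-1 - 136) = -1*(-137) = 137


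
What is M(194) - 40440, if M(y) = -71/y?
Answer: -7845431/194 ≈ -40440.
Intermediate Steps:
M(194) - 40440 = -71/194 - 40440 = -7845431/194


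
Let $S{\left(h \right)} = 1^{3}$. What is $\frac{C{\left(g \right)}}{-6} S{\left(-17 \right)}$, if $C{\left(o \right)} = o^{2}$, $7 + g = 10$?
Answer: $- \frac{3}{2} \approx -1.5$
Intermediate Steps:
$S{\left(h \right)} = 1$
$g = 3$ ($g = -7 + 10 = 3$)
$\frac{C{\left(g \right)}}{-6} S{\left(-17 \right)} = \frac{3^{2}}{-6} \cdot 1 = 9 \left(- \frac{1}{6}\right) 1 = \left(- \frac{3}{2}\right) 1 = - \frac{3}{2}$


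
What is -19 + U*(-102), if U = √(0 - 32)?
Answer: -19 - 408*I*√2 ≈ -19.0 - 577.0*I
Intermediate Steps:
U = 4*I*√2 (U = √(-32) = 4*I*√2 ≈ 5.6569*I)
-19 + U*(-102) = -19 + (4*I*√2)*(-102) = -19 - 408*I*√2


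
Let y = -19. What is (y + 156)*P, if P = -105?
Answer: -14385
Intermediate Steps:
(y + 156)*P = (-19 + 156)*(-105) = 137*(-105) = -14385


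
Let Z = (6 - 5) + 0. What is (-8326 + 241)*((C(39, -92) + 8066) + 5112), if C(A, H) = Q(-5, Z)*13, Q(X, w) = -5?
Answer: -106018605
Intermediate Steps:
Z = 1 (Z = 1 + 0 = 1)
C(A, H) = -65 (C(A, H) = -5*13 = -65)
(-8326 + 241)*((C(39, -92) + 8066) + 5112) = (-8326 + 241)*((-65 + 8066) + 5112) = -8085*(8001 + 5112) = -8085*13113 = -106018605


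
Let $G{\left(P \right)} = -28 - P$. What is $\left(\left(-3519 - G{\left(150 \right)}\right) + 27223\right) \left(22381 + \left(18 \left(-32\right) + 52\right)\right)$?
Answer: $521988874$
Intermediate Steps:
$\left(\left(-3519 - G{\left(150 \right)}\right) + 27223\right) \left(22381 + \left(18 \left(-32\right) + 52\right)\right) = \left(\left(-3519 - \left(-28 - 150\right)\right) + 27223\right) \left(22381 + \left(18 \left(-32\right) + 52\right)\right) = \left(\left(-3519 - \left(-28 - 150\right)\right) + 27223\right) \left(22381 + \left(-576 + 52\right)\right) = \left(\left(-3519 - -178\right) + 27223\right) \left(22381 - 524\right) = \left(\left(-3519 + 178\right) + 27223\right) 21857 = \left(-3341 + 27223\right) 21857 = 23882 \cdot 21857 = 521988874$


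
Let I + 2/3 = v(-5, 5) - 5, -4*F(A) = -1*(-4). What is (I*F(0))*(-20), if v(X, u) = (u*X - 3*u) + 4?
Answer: -2500/3 ≈ -833.33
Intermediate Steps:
F(A) = -1 (F(A) = -(-1)*(-4)/4 = -¼*4 = -1)
v(X, u) = 4 - 3*u + X*u (v(X, u) = (X*u - 3*u) + 4 = (-3*u + X*u) + 4 = 4 - 3*u + X*u)
I = -125/3 (I = -⅔ + ((4 - 3*5 - 5*5) - 5) = -⅔ + ((4 - 15 - 25) - 5) = -⅔ + (-36 - 5) = -⅔ - 41 = -125/3 ≈ -41.667)
(I*F(0))*(-20) = -125/3*(-1)*(-20) = (125/3)*(-20) = -2500/3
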